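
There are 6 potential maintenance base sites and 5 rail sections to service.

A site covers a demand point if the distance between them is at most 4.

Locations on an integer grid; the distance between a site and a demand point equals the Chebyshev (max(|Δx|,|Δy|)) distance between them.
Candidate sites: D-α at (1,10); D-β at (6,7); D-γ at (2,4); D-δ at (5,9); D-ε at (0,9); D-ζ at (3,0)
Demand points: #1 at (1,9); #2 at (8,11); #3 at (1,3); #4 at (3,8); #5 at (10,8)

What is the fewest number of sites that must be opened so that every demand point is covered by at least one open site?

3

Coverage sets (demand points within 4 of each site):
  D-α: {#1, #4}
  D-β: {#2, #4, #5}
  D-γ: {#3, #4}
  D-δ: {#1, #2, #4}
  D-ε: {#1, #4}
  D-ζ: {#3}
No 2 sites suffice: every size-2 union leaves at least one demand point uncovered.
But {D-α, D-β, D-γ} covers everything, so the minimum is 3.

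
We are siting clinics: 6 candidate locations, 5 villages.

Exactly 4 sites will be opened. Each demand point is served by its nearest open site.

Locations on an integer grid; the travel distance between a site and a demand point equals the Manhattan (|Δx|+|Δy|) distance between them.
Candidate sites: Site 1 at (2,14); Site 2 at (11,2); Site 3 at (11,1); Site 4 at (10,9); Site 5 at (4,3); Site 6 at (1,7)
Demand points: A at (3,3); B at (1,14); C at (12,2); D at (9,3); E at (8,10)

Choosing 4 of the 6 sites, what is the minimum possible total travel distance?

9

Open {Site 1, Site 2, Site 4, Site 5}.
  A→Site 5 1, B→Site 1 1, C→Site 2 1, D→Site 2 3, E→Site 4 3  ⇒ total 9.
Compare {Site 1, Site 3, Site 4, Site 5}: total 11.
Compare {Site 1, Site 2, Site 4, Site 6}: total 14.
No size-4 selection does better; minimum is 9.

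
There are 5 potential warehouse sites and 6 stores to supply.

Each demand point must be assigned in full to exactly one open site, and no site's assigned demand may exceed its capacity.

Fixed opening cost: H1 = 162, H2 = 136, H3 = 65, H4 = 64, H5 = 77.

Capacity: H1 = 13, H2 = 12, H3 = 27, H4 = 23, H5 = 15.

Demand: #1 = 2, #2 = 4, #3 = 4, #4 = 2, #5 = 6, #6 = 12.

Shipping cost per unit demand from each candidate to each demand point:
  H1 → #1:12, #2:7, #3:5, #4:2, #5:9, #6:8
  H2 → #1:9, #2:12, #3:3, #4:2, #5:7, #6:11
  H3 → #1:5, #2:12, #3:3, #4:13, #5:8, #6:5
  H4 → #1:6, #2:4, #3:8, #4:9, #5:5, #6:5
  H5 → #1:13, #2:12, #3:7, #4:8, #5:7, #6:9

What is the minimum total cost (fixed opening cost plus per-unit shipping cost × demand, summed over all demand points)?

Open {H3, H4}; cheapest assignment that respects the capacities:
  H3 (cap 27, load 18): #1, #3, #6 — cost 2×5 + 4×3 + 12×5 = 82
  H4 (cap 23, load 12): #2, #4, #5 — cost 4×4 + 2×9 + 6×5 = 64
  Shipping 146, fixed 129 → total 275.
  Any other capacity-feasible assignment to {H3, H4} ships for at least 146.
Compare {H4, H5}: its best feasible assignment gives total 315.
Compare {H3, H5}: its best feasible assignment gives total 330.
Every other set of open sites that can feasibly serve all demand totals ≥ 315 even under its best assignment. Minimum: 275.

275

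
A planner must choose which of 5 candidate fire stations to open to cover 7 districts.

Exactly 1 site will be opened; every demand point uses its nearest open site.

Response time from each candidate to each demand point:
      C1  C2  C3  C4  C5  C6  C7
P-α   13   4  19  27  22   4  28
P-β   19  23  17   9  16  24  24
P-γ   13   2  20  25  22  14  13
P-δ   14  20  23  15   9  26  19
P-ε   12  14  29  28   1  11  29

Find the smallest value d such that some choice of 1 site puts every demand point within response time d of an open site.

Open {P-β}.
  Farthest demand point is C6 at response time 24 (to P-β); all others are ≤ 24.
With {P-γ} the worst case is 25.
With {P-δ} the worst case is 26.
No size-1 selection achieves below 24.

24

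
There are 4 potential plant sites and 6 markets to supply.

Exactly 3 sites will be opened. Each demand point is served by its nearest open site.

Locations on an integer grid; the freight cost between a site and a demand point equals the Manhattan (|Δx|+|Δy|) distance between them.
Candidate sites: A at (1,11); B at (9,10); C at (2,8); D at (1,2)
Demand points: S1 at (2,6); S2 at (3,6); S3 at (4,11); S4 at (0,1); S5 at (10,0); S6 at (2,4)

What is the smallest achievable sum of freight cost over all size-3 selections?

Open {A, C, D}.
  S1→C 2, S2→C 3, S3→A 3, S4→D 2, S5→D 11, S6→D 3  ⇒ total 24.
Compare {B, C, D}: total 26.
Compare {A, B, D}: total 30.
No size-3 selection does better; minimum is 24.

24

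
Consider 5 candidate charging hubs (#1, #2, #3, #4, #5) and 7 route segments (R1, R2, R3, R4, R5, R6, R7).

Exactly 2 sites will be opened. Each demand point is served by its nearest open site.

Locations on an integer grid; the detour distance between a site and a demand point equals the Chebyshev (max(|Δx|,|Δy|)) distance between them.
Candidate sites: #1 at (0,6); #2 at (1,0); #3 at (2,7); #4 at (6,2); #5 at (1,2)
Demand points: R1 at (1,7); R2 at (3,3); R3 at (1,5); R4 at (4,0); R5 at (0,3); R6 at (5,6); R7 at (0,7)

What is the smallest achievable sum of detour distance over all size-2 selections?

Open {#1, #5}.
  R1→#1 1, R2→#5 2, R3→#1 1, R4→#5 3, R5→#5 1, R6→#5 4, R7→#1 1  ⇒ total 13.
Compare {#3, #5}: total 14.
Compare {#1, #4}: total 15.
No size-2 selection does better; minimum is 13.

13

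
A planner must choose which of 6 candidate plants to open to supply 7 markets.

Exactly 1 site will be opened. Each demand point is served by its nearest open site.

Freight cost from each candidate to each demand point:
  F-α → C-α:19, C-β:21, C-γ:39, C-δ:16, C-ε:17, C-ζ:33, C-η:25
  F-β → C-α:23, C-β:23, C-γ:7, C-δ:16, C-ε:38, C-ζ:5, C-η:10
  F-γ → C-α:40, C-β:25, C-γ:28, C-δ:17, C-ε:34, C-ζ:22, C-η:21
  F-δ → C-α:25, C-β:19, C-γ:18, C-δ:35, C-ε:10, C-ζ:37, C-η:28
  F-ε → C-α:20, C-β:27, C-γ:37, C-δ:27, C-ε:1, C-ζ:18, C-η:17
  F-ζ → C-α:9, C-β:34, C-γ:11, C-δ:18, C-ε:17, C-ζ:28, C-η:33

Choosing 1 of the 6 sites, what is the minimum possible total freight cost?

Open {F-β}.
  C-α→F-β 23, C-β→F-β 23, C-γ→F-β 7, C-δ→F-β 16, C-ε→F-β 38, C-ζ→F-β 5, C-η→F-β 10  ⇒ total 122.
Compare {F-ε}: total 147.
Compare {F-ζ}: total 150.
No size-1 selection does better; minimum is 122.

122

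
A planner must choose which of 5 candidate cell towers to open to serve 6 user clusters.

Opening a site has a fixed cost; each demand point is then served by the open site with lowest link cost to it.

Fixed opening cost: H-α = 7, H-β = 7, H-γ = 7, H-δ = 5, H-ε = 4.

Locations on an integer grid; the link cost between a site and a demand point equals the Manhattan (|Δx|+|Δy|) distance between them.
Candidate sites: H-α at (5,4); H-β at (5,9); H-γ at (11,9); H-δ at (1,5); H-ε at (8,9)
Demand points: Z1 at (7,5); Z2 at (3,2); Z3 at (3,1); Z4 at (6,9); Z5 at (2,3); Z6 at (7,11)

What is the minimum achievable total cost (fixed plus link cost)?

32

Open {H-α, H-ε}: assign each demand point to its cheapest open site.
  Z1→H-α 3, Z2→H-α 4, Z3→H-α 5, Z4→H-ε 2, Z5→H-α 4, Z6→H-ε 3
  link cost 21, fixed 11 → total 32.
Compare {H-δ, H-ε}: link cost 24 + fixed 9 = 33.
Compare {H-α, H-β}: link cost 21 + fixed 14 = 35.
Compare {H-α, H-δ, H-ε}: link cost 20 + fixed 16 = 36.
All other subsets cost ≥ 33. Minimum total cost: 32.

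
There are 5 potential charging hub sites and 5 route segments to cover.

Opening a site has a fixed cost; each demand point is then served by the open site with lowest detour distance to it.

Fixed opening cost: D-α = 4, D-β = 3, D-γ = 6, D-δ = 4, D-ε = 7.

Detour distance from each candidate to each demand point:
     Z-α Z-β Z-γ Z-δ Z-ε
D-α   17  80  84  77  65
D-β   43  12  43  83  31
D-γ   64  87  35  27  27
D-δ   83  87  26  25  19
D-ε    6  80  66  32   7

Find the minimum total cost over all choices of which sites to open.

90

Open {D-β, D-δ, D-ε}: assign each demand point to its cheapest open site.
  Z-α→D-ε 6, Z-β→D-β 12, Z-γ→D-δ 26, Z-δ→D-δ 25, Z-ε→D-ε 7
  detour distance 76, fixed 14 → total 90.
Compare {D-α, D-β, D-δ, D-ε}: detour distance 76 + fixed 18 = 94.
Compare {D-β, D-γ, D-δ, D-ε}: detour distance 76 + fixed 20 = 96.
Compare {D-α, D-β, D-γ, D-δ, D-ε}: detour distance 76 + fixed 24 = 100.
All other subsets cost ≥ 94. Minimum total cost: 90.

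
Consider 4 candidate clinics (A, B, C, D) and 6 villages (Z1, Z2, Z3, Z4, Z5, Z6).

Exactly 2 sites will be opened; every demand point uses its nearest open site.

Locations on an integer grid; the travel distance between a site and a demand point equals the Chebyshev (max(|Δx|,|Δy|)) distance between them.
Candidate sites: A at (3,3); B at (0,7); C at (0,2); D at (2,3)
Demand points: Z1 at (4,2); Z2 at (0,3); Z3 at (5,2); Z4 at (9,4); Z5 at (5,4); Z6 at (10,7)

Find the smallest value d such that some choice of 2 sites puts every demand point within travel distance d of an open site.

7

Open {A, B}.
  Farthest demand point is Z6 at travel distance 7 (to A); all others are ≤ 7.
With {A, C} the worst case is 7.
With {A, D} the worst case is 7.
No size-2 selection achieves below 7.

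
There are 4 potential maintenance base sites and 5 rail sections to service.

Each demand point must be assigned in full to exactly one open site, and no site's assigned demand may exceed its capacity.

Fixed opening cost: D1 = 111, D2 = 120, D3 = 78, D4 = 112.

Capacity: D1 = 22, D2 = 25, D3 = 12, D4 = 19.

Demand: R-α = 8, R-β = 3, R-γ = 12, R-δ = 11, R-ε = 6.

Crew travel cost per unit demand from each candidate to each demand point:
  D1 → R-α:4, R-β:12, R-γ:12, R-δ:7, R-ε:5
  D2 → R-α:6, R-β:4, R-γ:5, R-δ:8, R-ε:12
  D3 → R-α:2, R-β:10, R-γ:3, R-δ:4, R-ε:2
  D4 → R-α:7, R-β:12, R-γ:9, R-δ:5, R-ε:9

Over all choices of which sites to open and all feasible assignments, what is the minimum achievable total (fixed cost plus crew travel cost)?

Open {D1, D2}; cheapest assignment that respects the capacities:
  D1 (cap 22, load 17): R-δ, R-ε — cost 11×7 + 6×5 = 107
  D2 (cap 25, load 23): R-α, R-β, R-γ — cost 8×6 + 3×4 + 12×5 = 120
  Shipping 227, fixed 231 → total 458.
  Any other capacity-feasible assignment to {D1, D2} ships for at least 227.
Compare {D2, D4}: its best feasible assignment gives total 461.
Compare {D1, D2, D3}: its best feasible assignment gives total 487.
Every other set of open sites that can feasibly serve all demand totals ≥ 461 even under its best assignment. Minimum: 458.

458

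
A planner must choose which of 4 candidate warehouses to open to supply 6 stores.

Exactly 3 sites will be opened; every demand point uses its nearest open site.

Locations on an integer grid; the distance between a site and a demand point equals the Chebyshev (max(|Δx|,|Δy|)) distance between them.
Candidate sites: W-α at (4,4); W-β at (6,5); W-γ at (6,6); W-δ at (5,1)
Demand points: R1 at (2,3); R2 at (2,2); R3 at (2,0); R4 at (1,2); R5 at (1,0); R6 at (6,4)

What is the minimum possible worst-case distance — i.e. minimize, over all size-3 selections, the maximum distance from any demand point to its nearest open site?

4

Open {W-α, W-β, W-γ}.
  Farthest demand point is R3 at distance 4 (to W-α); all others are ≤ 4.
With {W-α, W-β, W-δ} the worst case is 4.
With {W-α, W-γ, W-δ} the worst case is 4.
No size-3 selection achieves below 4.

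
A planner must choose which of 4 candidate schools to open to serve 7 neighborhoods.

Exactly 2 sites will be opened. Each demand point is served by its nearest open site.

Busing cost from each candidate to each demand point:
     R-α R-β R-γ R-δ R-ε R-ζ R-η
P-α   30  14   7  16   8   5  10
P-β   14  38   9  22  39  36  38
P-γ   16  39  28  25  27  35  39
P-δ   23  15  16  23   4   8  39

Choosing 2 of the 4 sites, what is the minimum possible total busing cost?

Open {P-α, P-β}.
  R-α→P-β 14, R-β→P-α 14, R-γ→P-α 7, R-δ→P-α 16, R-ε→P-α 8, R-ζ→P-α 5, R-η→P-α 10  ⇒ total 74.
Compare {P-α, P-γ}: total 76.
Compare {P-α, P-δ}: total 79.
No size-2 selection does better; minimum is 74.

74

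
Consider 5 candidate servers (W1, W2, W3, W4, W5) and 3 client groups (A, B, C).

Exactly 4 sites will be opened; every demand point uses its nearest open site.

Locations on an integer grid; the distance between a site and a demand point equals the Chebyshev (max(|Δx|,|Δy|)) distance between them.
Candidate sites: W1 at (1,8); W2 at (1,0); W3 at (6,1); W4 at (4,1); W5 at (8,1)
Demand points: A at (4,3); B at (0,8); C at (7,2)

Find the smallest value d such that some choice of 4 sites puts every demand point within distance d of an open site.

Open {W1, W2, W3, W4}.
  Farthest demand point is A at distance 2 (to W3); all others are ≤ 2.
With {W1, W2, W3, W5} the worst case is 2.
With {W1, W2, W4, W5} the worst case is 2.
No size-4 selection achieves below 2.

2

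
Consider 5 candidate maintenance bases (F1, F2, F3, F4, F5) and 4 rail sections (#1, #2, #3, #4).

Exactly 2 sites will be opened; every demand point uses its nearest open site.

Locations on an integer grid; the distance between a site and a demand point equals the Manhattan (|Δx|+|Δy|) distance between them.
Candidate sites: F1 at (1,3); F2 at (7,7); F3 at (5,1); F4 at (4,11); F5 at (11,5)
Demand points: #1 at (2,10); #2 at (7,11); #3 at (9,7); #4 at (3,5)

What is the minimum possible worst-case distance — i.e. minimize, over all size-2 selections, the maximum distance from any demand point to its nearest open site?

6

Open {F2, F4}.
  Farthest demand point is #4 at distance 6 (to F2); all others are ≤ 6.
With {F4, F5} the worst case is 7.
With {F1, F2} the worst case is 8.
No size-2 selection achieves below 6.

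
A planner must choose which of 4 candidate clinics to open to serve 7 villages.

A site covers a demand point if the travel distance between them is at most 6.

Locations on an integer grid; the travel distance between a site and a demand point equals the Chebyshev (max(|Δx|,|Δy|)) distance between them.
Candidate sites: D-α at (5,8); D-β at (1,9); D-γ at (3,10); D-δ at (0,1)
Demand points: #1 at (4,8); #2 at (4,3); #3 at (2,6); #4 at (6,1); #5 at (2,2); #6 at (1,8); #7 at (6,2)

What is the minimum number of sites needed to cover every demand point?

Coverage sets (demand points within 6 of each site):
  D-α: {#1, #2, #3, #5, #6, #7}
  D-β: {#1, #2, #3, #6}
  D-γ: {#1, #3, #6}
  D-δ: {#2, #3, #4, #5, #7}
No single site covers all 7 demand points.
But {D-α, D-δ} covers everything, so the minimum is 2.

2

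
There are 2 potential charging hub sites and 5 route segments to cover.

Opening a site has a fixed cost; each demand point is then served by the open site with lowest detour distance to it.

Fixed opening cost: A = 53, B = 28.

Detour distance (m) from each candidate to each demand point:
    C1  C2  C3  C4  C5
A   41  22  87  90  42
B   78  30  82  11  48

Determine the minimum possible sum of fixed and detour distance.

Open {B}: assign each demand point to its cheapest open site.
  C1→B 78, C2→B 30, C3→B 82, C4→B 11, C5→B 48
  detour distance 249, fixed 28 → total 277.
Compare {A, B}: detour distance 198 + fixed 81 = 279.
Compare {A}: detour distance 282 + fixed 53 = 335.

277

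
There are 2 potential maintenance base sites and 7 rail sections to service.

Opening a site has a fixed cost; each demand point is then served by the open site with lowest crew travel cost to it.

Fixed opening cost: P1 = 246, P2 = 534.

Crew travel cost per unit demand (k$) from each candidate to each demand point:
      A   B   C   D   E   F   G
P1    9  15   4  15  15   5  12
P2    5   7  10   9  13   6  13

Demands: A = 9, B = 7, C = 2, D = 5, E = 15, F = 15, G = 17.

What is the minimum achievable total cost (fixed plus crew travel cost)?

1019

Open {P1}: assign each demand point to its cheapest open site.
  A→P1 9×9=81, B→P1 7×15=105, C→P1 2×4=8, D→P1 5×15=75, E→P1 15×15=225, F→P1 15×5=75, G→P1 17×12=204
  crew travel cost 773, fixed 246 → total 1019.
Compare {P2}: crew travel cost 665 + fixed 534 = 1199.
Compare {P1, P2}: crew travel cost 621 + fixed 780 = 1401.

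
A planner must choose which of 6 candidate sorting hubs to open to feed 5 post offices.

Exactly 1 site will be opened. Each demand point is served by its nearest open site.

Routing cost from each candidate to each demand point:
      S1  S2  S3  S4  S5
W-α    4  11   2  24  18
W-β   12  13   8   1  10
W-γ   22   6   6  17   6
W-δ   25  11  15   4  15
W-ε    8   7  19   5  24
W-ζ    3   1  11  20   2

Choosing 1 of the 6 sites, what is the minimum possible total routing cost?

Open {W-ζ}.
  S1→W-ζ 3, S2→W-ζ 1, S3→W-ζ 11, S4→W-ζ 20, S5→W-ζ 2  ⇒ total 37.
Compare {W-β}: total 44.
Compare {W-γ}: total 57.
No size-1 selection does better; minimum is 37.

37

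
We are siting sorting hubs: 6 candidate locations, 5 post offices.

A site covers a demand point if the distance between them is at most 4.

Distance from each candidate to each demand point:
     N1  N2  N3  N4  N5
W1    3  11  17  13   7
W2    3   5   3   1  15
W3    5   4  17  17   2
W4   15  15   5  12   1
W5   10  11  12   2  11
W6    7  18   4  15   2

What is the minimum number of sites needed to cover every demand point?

2

Coverage sets (demand points within 4 of each site):
  W1: {N1}
  W2: {N1, N3, N4}
  W3: {N2, N5}
  W4: {N5}
  W5: {N4}
  W6: {N3, N5}
No single site covers all 5 demand points.
But {W2, W3} covers everything, so the minimum is 2.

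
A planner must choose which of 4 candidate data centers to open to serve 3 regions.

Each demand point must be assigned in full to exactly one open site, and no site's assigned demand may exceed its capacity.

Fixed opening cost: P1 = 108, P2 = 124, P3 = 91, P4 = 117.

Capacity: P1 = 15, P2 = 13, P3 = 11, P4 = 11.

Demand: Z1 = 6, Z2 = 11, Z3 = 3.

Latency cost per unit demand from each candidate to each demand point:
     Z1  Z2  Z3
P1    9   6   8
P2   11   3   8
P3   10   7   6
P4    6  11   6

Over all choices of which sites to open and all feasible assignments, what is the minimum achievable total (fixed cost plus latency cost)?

Open {P2, P3}; cheapest assignment that respects the capacities:
  P2 (cap 13, load 11): Z2 — cost 11×3 = 33
  P3 (cap 11, load 9): Z1, Z3 — cost 6×10 + 3×6 = 78
  Shipping 111, fixed 215 → total 326.
  Any other capacity-feasible assignment to {P2, P3} ships for at least 111.
Compare {P2, P4}: its best feasible assignment gives total 328.
Compare {P3, P4}: its best feasible assignment gives total 339.
Every other set of open sites that can feasibly serve all demand totals ≥ 328 even under its best assignment. Minimum: 326.

326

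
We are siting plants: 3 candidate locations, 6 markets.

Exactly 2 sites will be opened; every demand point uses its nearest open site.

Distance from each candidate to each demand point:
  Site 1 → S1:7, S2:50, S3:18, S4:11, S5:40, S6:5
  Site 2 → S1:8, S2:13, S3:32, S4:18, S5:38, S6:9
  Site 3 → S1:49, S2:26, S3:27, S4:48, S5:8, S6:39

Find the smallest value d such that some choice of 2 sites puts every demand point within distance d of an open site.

Open {Site 1, Site 3}.
  Farthest demand point is S2 at distance 26 (to Site 3); all others are ≤ 26.
With {Site 2, Site 3} the worst case is 27.
With {Site 1, Site 2} the worst case is 38.
No size-2 selection achieves below 26.

26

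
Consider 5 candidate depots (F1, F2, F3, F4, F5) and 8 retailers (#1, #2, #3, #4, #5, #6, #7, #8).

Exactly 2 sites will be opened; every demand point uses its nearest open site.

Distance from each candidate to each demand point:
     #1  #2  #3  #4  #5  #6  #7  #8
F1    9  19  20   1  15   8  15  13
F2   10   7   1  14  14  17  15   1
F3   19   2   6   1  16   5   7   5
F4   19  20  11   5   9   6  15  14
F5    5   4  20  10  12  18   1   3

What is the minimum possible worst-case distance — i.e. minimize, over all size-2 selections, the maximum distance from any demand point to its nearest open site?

11

Open {F4, F5}.
  Farthest demand point is #3 at distance 11 (to F4); all others are ≤ 11.
With {F3, F5} the worst case is 12.
With {F2, F3} the worst case is 14.
No size-2 selection achieves below 11.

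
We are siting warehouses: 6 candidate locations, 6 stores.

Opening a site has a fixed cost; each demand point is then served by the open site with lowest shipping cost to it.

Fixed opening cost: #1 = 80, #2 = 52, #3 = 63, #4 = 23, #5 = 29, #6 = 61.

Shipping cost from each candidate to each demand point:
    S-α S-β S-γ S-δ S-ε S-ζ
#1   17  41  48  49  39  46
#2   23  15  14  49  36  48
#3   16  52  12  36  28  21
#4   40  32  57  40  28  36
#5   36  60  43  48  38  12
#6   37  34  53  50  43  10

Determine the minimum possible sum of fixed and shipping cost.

Open {#3}: assign each demand point to its cheapest open site.
  S-α→#3 16, S-β→#3 52, S-γ→#3 12, S-δ→#3 36, S-ε→#3 28, S-ζ→#3 21
  shipping cost 165, fixed 63 → total 228.
Compare {#2, #5}: shipping cost 148 + fixed 81 = 229.
Compare {#2, #4}: shipping cost 156 + fixed 75 = 231.
Compare {#3, #4}: shipping cost 145 + fixed 86 = 231.
All other subsets cost ≥ 229. Minimum total cost: 228.

228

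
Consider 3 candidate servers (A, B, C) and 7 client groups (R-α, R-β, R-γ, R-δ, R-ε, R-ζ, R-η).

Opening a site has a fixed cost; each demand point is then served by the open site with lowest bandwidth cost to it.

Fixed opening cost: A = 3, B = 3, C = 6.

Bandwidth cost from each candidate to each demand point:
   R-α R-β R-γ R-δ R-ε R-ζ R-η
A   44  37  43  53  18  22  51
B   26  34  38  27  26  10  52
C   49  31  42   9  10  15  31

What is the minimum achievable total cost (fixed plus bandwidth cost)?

164

Open {B, C}: assign each demand point to its cheapest open site.
  R-α→B 26, R-β→C 31, R-γ→B 38, R-δ→C 9, R-ε→C 10, R-ζ→B 10, R-η→C 31
  bandwidth cost 155, fixed 9 → total 164.
Compare {A, B, C}: bandwidth cost 155 + fixed 12 = 167.
Compare {A, C}: bandwidth cost 182 + fixed 9 = 191.
Compare {C}: bandwidth cost 187 + fixed 6 = 193.
All other subsets cost ≥ 167. Minimum total cost: 164.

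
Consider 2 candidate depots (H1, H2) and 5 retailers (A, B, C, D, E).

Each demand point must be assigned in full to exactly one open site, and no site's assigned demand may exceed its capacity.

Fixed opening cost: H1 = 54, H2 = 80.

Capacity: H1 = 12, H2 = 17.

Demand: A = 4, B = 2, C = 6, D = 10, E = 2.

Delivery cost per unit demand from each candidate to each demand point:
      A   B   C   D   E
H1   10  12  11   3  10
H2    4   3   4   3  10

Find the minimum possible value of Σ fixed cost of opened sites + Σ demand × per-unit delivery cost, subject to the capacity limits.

230

Open {H1, H2}; cheapest assignment that respects the capacities:
  H1 (cap 12, load 12): D, E — cost 10×3 + 2×10 = 50
  H2 (cap 17, load 12): A, B, C — cost 4×4 + 2×3 + 6×4 = 46
  Shipping 96, fixed 134 → total 230.
  Any other capacity-feasible assignment to {H1, H2} ships for at least 96.
Total demand is 24 and no other set of sites has combined capacity ≥ 24, so {H1, H2} is the only feasible choice of open sites. Minimum: 230.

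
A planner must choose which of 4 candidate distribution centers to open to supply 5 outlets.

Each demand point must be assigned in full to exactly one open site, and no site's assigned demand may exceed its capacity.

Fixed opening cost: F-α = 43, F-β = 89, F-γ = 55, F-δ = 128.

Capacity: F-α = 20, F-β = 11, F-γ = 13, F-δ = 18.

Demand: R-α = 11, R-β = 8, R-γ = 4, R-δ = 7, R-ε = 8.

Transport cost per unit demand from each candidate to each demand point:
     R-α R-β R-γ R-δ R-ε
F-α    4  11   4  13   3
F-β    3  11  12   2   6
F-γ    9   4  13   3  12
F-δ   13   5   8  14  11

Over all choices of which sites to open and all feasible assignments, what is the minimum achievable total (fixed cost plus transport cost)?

349

Open {F-α, F-β, F-γ}; cheapest assignment that respects the capacities:
  F-α (cap 20, load 19): R-α, R-ε — cost 11×4 + 8×3 = 68
  F-β (cap 11, load 11): R-γ, R-δ — cost 4×12 + 7×2 = 62
  F-γ (cap 13, load 8): R-β — cost 8×4 = 32
  Shipping 162, fixed 187 → total 349.
  Any other capacity-feasible assignment to {F-α, F-β, F-γ} ships for at least 162.
Compare {F-α, F-γ, F-δ}: its best feasible assignment gives total 387.
Compare {F-α, F-β, F-δ}: its best feasible assignment gives total 414.
Every other set of open sites that can feasibly serve all demand totals ≥ 387 even under its best assignment. Minimum: 349.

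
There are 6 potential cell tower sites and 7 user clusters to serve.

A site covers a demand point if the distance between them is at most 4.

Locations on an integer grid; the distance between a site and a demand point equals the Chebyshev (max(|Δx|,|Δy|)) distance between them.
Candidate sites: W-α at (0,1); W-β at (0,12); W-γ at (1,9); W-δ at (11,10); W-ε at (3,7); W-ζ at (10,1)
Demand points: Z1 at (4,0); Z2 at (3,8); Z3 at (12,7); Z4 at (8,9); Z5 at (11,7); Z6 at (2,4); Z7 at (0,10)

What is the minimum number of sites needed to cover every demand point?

Coverage sets (demand points within 4 of each site):
  W-α: {Z1, Z6}
  W-β: {Z2, Z7}
  W-γ: {Z2, Z7}
  W-δ: {Z3, Z4, Z5}
  W-ε: {Z2, Z6, Z7}
  W-ζ: {}
No 2 sites suffice: every size-2 union leaves at least one demand point uncovered.
But {W-α, W-β, W-δ} covers everything, so the minimum is 3.

3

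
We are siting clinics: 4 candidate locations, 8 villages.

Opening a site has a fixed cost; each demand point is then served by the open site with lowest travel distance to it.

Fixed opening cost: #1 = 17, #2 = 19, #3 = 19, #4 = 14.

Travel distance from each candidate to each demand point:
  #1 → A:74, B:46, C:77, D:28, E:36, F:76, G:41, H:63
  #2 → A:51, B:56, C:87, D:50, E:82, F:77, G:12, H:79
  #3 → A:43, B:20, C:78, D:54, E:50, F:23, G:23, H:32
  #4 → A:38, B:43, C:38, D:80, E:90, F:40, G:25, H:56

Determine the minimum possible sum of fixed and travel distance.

Open {#1, #3, #4}: assign each demand point to its cheapest open site.
  A→#4 38, B→#3 20, C→#4 38, D→#1 28, E→#1 36, F→#3 23, G→#3 23, H→#3 32
  travel distance 238, fixed 50 → total 288.
Compare {#1, #2, #3, #4}: travel distance 227 + fixed 69 = 296.
Compare {#3, #4}: travel distance 278 + fixed 33 = 311.
Compare {#2, #3, #4}: travel distance 263 + fixed 52 = 315.
All other subsets cost ≥ 296. Minimum total cost: 288.

288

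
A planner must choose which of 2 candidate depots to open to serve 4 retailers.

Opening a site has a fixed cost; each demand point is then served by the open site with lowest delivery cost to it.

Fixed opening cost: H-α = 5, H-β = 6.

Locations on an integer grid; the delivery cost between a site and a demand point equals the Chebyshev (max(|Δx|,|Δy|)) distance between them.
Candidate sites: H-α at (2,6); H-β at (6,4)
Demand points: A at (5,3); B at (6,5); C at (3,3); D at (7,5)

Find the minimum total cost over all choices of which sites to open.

12

Open {H-β}: assign each demand point to its cheapest open site.
  A→H-β 1, B→H-β 1, C→H-β 3, D→H-β 1
  delivery cost 6, fixed 6 → total 12.
Compare {H-α, H-β}: delivery cost 6 + fixed 11 = 17.
Compare {H-α}: delivery cost 15 + fixed 5 = 20.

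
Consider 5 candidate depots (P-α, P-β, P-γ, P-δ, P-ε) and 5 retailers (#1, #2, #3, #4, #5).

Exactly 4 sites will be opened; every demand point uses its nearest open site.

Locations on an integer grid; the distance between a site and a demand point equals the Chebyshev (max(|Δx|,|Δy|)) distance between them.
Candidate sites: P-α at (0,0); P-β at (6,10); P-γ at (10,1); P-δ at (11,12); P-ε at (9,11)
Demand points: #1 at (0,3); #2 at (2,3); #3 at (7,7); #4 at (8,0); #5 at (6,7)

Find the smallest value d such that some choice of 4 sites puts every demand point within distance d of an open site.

Open {P-α, P-β, P-γ, P-δ}.
  Farthest demand point is #1 at distance 3 (to P-α); all others are ≤ 3.
With {P-α, P-β, P-γ, P-ε} the worst case is 3.
With {P-α, P-γ, P-δ, P-ε} the worst case is 4.
No size-4 selection achieves below 3.

3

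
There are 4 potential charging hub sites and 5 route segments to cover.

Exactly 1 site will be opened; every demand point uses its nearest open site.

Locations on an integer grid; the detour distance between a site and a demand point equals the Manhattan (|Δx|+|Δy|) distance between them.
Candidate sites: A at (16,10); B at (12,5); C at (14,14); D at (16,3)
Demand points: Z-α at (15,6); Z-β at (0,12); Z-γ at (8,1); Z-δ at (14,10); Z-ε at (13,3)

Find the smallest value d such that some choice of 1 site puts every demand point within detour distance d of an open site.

18

Open {A}.
  Farthest demand point is Z-β at detour distance 18 (to A); all others are ≤ 18.
With {B} the worst case is 19.
With {C} the worst case is 19.
No size-1 selection achieves below 18.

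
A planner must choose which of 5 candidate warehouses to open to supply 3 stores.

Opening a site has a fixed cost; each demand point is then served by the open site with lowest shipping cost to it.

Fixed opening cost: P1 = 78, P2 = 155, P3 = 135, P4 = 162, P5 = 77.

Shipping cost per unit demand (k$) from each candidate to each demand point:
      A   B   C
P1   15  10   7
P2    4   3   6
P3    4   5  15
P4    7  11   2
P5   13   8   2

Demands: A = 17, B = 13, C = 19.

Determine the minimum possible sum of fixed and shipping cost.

Open {P2}: assign each demand point to its cheapest open site.
  A→P2 17×4=68, B→P2 13×3=39, C→P2 19×6=114
  shipping cost 221, fixed 155 → total 376.
Compare {P2, P5}: shipping cost 145 + fixed 232 = 377.
Compare {P3, P5}: shipping cost 171 + fixed 212 = 383.
Compare {P5}: shipping cost 363 + fixed 77 = 440.
All other subsets cost ≥ 377. Minimum total cost: 376.

376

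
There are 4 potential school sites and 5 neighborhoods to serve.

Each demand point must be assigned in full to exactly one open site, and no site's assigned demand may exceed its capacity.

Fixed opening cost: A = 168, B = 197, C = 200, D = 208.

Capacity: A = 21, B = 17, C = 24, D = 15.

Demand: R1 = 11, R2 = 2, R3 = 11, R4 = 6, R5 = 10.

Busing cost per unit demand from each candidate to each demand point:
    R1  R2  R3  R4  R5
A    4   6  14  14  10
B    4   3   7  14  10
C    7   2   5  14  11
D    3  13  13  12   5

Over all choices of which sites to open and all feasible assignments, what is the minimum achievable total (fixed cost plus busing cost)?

Open {A, C}; cheapest assignment that respects the capacities:
  A (cap 21, load 21): R1, R5 — cost 11×4 + 10×10 = 144
  C (cap 24, load 19): R2, R3, R4 — cost 2×2 + 11×5 + 6×14 = 143
  Shipping 287, fixed 368 → total 655.
  Any other capacity-feasible assignment to {A, C} ships for at least 287.
Compare {B, C}: its best feasible assignment gives total 694.
Compare {A, C, D}: its best feasible assignment gives total 813.
Every other set of open sites that can feasibly serve all demand totals ≥ 694 even under its best assignment. Minimum: 655.

655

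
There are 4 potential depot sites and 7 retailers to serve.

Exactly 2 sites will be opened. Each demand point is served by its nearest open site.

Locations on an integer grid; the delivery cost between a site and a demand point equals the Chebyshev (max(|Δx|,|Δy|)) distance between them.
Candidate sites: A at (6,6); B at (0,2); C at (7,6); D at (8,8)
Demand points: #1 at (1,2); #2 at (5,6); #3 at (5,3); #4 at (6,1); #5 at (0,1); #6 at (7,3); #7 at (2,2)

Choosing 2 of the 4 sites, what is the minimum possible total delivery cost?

Open {A, B}.
  #1→B 1, #2→A 1, #3→A 3, #4→A 5, #5→B 1, #6→A 3, #7→B 2  ⇒ total 16.
Compare {B, C}: total 17.
Compare {B, D}: total 23.
No size-2 selection does better; minimum is 16.

16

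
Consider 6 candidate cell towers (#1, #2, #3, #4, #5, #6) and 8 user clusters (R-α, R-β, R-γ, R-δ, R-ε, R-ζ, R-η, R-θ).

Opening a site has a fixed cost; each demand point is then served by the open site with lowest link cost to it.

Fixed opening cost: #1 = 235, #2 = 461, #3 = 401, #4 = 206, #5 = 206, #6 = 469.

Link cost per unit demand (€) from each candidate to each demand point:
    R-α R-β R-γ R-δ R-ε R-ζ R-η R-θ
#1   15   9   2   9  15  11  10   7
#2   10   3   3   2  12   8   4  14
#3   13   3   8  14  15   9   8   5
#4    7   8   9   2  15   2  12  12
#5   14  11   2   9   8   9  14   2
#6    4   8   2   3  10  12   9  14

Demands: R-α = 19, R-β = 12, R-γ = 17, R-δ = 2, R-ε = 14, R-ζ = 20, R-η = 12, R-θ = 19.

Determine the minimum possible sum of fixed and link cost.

1013

Open {#4, #5}: assign each demand point to its cheapest open site.
  R-α→#4 19×7=133, R-β→#4 12×8=96, R-γ→#5 17×2=34, R-δ→#4 2×2=4, R-ε→#5 14×8=112, R-ζ→#4 20×2=40, R-η→#4 12×12=144, R-θ→#5 19×2=38
  link cost 601, fixed 412 → total 1013.
Compare {#5}: link cost 948 + fixed 206 = 1154.
Compare {#1, #4}: link cost 770 + fixed 441 = 1211.
Compare {#4}: link cost 1008 + fixed 206 = 1214.
All other subsets cost ≥ 1154. Minimum total cost: 1013.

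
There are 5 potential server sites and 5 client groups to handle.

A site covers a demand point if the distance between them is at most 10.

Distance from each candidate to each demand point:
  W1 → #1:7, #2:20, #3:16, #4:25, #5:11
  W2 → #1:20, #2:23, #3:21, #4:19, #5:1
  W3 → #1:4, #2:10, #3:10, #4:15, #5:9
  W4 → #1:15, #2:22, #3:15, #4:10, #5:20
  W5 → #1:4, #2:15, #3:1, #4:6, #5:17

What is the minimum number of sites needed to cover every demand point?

2

Coverage sets (demand points within 10 of each site):
  W1: {#1}
  W2: {#5}
  W3: {#1, #2, #3, #5}
  W4: {#4}
  W5: {#1, #3, #4}
No single site covers all 5 demand points.
But {W3, W4} covers everything, so the minimum is 2.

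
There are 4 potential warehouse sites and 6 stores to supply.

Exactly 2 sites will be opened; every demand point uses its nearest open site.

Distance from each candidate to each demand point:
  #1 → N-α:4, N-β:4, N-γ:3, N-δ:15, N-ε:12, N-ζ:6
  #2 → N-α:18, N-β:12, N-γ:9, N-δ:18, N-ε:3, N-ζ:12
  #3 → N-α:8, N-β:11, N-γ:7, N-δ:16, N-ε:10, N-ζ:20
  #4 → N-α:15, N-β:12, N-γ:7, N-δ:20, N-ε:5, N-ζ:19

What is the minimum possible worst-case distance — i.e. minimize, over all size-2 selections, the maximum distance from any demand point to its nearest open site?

Open {#1, #2}.
  Farthest demand point is N-δ at distance 15 (to #1); all others are ≤ 15.
With {#1, #3} the worst case is 15.
With {#1, #4} the worst case is 15.
No size-2 selection achieves below 15.

15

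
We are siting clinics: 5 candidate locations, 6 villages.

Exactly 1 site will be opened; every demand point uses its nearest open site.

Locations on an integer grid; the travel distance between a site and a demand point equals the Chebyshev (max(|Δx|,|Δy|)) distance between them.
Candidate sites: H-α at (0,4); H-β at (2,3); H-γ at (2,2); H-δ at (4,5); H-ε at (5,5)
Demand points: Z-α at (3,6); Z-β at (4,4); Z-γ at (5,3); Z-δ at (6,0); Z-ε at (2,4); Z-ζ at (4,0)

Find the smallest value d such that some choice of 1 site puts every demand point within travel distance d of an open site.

4

Open {H-β}.
  Farthest demand point is Z-δ at travel distance 4 (to H-β); all others are ≤ 4.
With {H-γ} the worst case is 4.
With {H-δ} the worst case is 5.
No size-1 selection achieves below 4.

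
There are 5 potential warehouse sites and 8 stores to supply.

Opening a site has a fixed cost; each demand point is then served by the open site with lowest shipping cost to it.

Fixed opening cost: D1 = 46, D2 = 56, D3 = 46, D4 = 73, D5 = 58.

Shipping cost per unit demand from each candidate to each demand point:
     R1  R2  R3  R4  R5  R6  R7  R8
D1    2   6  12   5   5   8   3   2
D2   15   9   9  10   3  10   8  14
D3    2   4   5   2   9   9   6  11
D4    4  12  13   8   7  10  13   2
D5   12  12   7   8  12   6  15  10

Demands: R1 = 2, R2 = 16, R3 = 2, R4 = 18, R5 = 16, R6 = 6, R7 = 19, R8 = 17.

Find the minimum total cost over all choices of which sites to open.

425

Open {D1, D3}: assign each demand point to its cheapest open site.
  R1→D1 2×2=4, R2→D3 16×4=64, R3→D3 2×5=10, R4→D3 18×2=36, R5→D1 16×5=80, R6→D1 6×8=48, R7→D1 19×3=57, R8→D1 17×2=34
  shipping cost 333, fixed 92 → total 425.
Compare {D1, D2, D3}: shipping cost 301 + fixed 148 = 449.
Compare {D1, D3, D5}: shipping cost 321 + fixed 150 = 471.
Compare {D1}: shipping cost 433 + fixed 46 = 479.
All other subsets cost ≥ 449. Minimum total cost: 425.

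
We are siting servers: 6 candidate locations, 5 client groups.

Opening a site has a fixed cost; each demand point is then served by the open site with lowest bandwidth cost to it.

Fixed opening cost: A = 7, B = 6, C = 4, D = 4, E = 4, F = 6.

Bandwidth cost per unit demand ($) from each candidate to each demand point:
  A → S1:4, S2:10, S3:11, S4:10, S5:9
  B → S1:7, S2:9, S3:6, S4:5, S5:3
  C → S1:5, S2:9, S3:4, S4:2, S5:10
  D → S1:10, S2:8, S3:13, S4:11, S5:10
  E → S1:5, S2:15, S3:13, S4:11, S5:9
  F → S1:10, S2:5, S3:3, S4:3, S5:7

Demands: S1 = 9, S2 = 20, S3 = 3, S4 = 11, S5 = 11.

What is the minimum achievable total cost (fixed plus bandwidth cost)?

223

Open {A, B, C, F}: assign each demand point to its cheapest open site.
  S1→A 9×4=36, S2→F 20×5=100, S3→F 3×3=9, S4→C 11×2=22, S5→B 11×3=33
  bandwidth cost 200, fixed 23 → total 223.
Compare {B, C, F}: bandwidth cost 209 + fixed 16 = 225.
Compare {A, B, C, D, F}: bandwidth cost 200 + fixed 27 = 227.
Compare {A, B, C, E, F}: bandwidth cost 200 + fixed 27 = 227.
All other subsets cost ≥ 225. Minimum total cost: 223.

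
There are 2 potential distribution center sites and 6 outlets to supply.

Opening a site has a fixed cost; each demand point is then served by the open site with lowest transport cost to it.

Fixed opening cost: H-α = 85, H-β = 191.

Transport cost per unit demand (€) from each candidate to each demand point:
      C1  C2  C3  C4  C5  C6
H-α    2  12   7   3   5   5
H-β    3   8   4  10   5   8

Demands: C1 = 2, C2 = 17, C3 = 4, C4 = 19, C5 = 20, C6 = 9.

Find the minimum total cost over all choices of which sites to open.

Open {H-α}: assign each demand point to its cheapest open site.
  C1→H-α 2×2=4, C2→H-α 17×12=204, C3→H-α 4×7=28, C4→H-α 19×3=57, C5→H-α 20×5=100, C6→H-α 9×5=45
  transport cost 438, fixed 85 → total 523.
Compare {H-α, H-β}: transport cost 358 + fixed 276 = 634.
Compare {H-β}: transport cost 520 + fixed 191 = 711.

523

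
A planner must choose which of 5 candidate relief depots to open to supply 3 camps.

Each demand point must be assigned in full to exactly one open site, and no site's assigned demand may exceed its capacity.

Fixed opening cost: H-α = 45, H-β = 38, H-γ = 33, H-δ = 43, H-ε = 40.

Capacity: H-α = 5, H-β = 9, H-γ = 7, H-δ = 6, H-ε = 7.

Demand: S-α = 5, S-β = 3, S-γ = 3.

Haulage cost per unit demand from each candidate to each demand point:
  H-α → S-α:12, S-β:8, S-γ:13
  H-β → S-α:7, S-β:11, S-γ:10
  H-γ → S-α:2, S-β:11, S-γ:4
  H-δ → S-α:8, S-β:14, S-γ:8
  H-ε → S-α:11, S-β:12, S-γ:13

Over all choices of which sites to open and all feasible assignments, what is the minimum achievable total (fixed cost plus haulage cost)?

Open {H-β, H-γ}; cheapest assignment that respects the capacities:
  H-β (cap 9, load 6): S-β, S-γ — cost 3×11 + 3×10 = 63
  H-γ (cap 7, load 5): S-α — cost 5×2 = 10
  Shipping 73, fixed 71 → total 144.
  Any other capacity-feasible assignment to {H-β, H-γ} ships for at least 73.
Compare {H-γ, H-δ}: its best feasible assignment gives total 152.
Compare {H-γ, H-ε}: its best feasible assignment gives total 158.
Every other set of open sites that can feasibly serve all demand totals ≥ 152 even under its best assignment. Minimum: 144.

144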